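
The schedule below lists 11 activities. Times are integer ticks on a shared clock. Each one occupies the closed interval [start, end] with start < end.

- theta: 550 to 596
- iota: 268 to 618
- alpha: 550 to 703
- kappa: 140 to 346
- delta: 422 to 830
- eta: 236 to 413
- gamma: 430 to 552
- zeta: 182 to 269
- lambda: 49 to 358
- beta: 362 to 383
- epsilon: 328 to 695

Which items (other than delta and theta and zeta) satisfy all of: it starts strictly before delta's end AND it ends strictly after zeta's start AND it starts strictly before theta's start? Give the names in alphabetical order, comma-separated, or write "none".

beta, epsilon, eta, gamma, iota, kappa, lambda

Conditions: its start is strictly before delta's end (X.start < 830) AND its end is strictly after zeta's start (X.end > 182) AND its start is strictly before theta's start (X.start < 550).
alpha: start 550 < 830? ✓; end 703 > 182? ✓; start 550 < 550? ✗ → no.
beta: start 362 < 830? ✓; end 383 > 182? ✓; start 362 < 550? ✓ → yes.
epsilon: start 328 < 830? ✓; end 695 > 182? ✓; start 328 < 550? ✓ → yes.
eta: start 236 < 830? ✓; end 413 > 182? ✓; start 236 < 550? ✓ → yes.
gamma: start 430 < 830? ✓; end 552 > 182? ✓; start 430 < 550? ✓ → yes.
iota: start 268 < 830? ✓; end 618 > 182? ✓; start 268 < 550? ✓ → yes.
kappa: start 140 < 830? ✓; end 346 > 182? ✓; start 140 < 550? ✓ → yes.
lambda: start 49 < 830? ✓; end 358 > 182? ✓; start 49 < 550? ✓ → yes.
Result: beta, epsilon, eta, gamma, iota, kappa, lambda.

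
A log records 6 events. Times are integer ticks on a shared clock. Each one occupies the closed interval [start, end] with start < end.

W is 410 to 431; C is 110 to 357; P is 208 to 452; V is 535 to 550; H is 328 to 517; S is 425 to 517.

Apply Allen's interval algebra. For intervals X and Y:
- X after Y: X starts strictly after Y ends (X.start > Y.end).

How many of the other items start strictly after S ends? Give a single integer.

Target S = [425, 517].
C [110, 357] → before → no.
H [328, 517] → finished-by → no.
P [208, 452] → overlaps → no.
V [535, 550] → after → counts.
W [410, 431] → overlaps → no.
Total: 1.

1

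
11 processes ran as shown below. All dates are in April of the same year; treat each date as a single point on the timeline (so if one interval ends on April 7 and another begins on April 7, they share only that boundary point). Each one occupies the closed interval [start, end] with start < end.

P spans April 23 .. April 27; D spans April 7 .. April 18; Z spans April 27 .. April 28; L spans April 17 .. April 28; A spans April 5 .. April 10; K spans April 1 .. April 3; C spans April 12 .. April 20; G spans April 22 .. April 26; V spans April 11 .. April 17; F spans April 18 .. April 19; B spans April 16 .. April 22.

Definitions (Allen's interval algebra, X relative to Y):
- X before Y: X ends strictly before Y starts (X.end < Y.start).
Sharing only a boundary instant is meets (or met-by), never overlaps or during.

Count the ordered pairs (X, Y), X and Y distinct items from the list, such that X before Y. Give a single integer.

Checking all 110 ordered pairs for relation 'before'; matching pairs in alphabetical order:
(A, B): A before B ✓
(A, C): A before C ✓
(A, F): A before F ✓
(A, G): A before G ✓
(A, L): A before L ✓
(A, P): A before P ✓
(A, V): A before V ✓
(A, Z): A before Z ✓
(B, P): B before P ✓
(B, Z): B before Z ✓
(C, G): C before G ✓
(C, P): C before P ✓
(C, Z): C before Z ✓
(D, G): D before G ✓
(D, P): D before P ✓
(D, Z): D before Z ✓
(F, G): F before G ✓
(F, P): F before P ✓
(F, Z): F before Z ✓
(G, Z): G before Z ✓
(K, A): K before A ✓
(K, B): K before B ✓
(K, C): K before C ✓
(K, D): K before D ✓
... plus 10 further pairs not listed.
Count: 34.

34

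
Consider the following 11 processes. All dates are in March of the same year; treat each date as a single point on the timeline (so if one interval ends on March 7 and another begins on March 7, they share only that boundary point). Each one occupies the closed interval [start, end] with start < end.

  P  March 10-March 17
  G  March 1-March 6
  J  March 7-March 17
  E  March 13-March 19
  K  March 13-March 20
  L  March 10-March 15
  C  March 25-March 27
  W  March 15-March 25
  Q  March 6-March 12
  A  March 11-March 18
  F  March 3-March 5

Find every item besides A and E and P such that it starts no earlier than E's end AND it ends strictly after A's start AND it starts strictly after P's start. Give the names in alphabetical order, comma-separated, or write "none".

C

Conditions: its start is no earlier than E's end (X.start >= March 19) AND its end is strictly after A's start (X.end > March 11) AND its start is strictly after P's start (X.start > March 10).
C: start March 25 >= March 19? ✓; end March 27 > March 11? ✓; start March 25 > March 10? ✓ → yes.
F: start March 3 >= March 19? ✗; end March 5 > March 11? ✗; start March 3 > March 10? ✗ → no.
G: start March 1 >= March 19? ✗; end March 6 > March 11? ✗; start March 1 > March 10? ✗ → no.
J: start March 7 >= March 19? ✗; end March 17 > March 11? ✓; start March 7 > March 10? ✗ → no.
K: start March 13 >= March 19? ✗; end March 20 > March 11? ✓; start March 13 > March 10? ✓ → no.
L: start March 10 >= March 19? ✗; end March 15 > March 11? ✓; start March 10 > March 10? ✗ → no.
Q: start March 6 >= March 19? ✗; end March 12 > March 11? ✓; start March 6 > March 10? ✗ → no.
W: start March 15 >= March 19? ✗; end March 25 > March 11? ✓; start March 15 > March 10? ✓ → no.
Result: C.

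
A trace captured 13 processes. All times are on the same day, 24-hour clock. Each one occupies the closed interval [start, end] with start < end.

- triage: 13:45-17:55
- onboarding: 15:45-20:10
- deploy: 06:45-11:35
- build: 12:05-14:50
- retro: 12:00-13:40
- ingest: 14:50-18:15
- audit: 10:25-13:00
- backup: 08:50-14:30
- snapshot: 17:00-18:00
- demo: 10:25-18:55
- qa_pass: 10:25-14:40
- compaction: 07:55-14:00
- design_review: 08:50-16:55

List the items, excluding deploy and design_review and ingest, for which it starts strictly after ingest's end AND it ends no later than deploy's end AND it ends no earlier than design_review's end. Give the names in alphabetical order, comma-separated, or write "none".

none

Conditions: its start is strictly after ingest's end (X.start > 18:15) AND its end is no later than deploy's end (X.end <= 11:35) AND its end is no earlier than design_review's end (X.end >= 16:55).
audit: start 10:25 > 18:15? ✗; end 13:00 <= 11:35? ✗; end 13:00 >= 16:55? ✗ → no.
backup: start 08:50 > 18:15? ✗; end 14:30 <= 11:35? ✗; end 14:30 >= 16:55? ✗ → no.
build: start 12:05 > 18:15? ✗; end 14:50 <= 11:35? ✗; end 14:50 >= 16:55? ✗ → no.
compaction: start 07:55 > 18:15? ✗; end 14:00 <= 11:35? ✗; end 14:00 >= 16:55? ✗ → no.
demo: start 10:25 > 18:15? ✗; end 18:55 <= 11:35? ✗; end 18:55 >= 16:55? ✓ → no.
onboarding: start 15:45 > 18:15? ✗; end 20:10 <= 11:35? ✗; end 20:10 >= 16:55? ✓ → no.
qa_pass: start 10:25 > 18:15? ✗; end 14:40 <= 11:35? ✗; end 14:40 >= 16:55? ✗ → no.
retro: start 12:00 > 18:15? ✗; end 13:40 <= 11:35? ✗; end 13:40 >= 16:55? ✗ → no.
snapshot: start 17:00 > 18:15? ✗; end 18:00 <= 11:35? ✗; end 18:00 >= 16:55? ✓ → no.
triage: start 13:45 > 18:15? ✗; end 17:55 <= 11:35? ✗; end 17:55 >= 16:55? ✓ → no.
Result: none.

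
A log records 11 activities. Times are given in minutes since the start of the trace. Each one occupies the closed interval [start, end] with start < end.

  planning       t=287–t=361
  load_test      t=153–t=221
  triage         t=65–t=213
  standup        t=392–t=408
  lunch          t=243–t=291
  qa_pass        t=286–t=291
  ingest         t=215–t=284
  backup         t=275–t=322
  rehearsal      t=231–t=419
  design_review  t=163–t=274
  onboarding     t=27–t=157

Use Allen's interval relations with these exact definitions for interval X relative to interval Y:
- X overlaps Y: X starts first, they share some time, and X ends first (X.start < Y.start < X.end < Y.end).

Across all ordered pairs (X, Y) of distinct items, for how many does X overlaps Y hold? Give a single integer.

16

Checking all 110 ordered pairs for relation 'overlaps'; matching pairs in alphabetical order:
(backup, planning): backup overlaps planning ✓
(design_review, ingest): design_review overlaps ingest ✓
(design_review, lunch): design_review overlaps lunch ✓
(design_review, rehearsal): design_review overlaps rehearsal ✓
(ingest, backup): ingest overlaps backup ✓
(ingest, lunch): ingest overlaps lunch ✓
(ingest, rehearsal): ingest overlaps rehearsal ✓
(load_test, design_review): load_test overlaps design_review ✓
(load_test, ingest): load_test overlaps ingest ✓
(lunch, backup): lunch overlaps backup ✓
(lunch, planning): lunch overlaps planning ✓
(onboarding, load_test): onboarding overlaps load_test ✓
(onboarding, triage): onboarding overlaps triage ✓
(qa_pass, planning): qa_pass overlaps planning ✓
(triage, design_review): triage overlaps design_review ✓
(triage, load_test): triage overlaps load_test ✓
Count: 16.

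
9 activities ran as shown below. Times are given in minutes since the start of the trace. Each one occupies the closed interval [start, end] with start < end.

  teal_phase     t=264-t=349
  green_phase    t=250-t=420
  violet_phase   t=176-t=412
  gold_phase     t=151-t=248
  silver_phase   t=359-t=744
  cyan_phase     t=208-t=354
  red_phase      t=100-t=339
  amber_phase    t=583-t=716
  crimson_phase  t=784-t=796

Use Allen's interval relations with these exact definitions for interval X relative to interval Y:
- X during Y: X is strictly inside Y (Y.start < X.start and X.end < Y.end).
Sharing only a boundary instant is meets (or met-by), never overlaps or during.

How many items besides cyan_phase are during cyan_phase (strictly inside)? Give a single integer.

Target cyan_phase = [t=208, t=354].
amber_phase [t=583, t=716] → after → no.
crimson_phase [t=784, t=796] → after → no.
gold_phase [t=151, t=248] → overlaps → no.
green_phase [t=250, t=420] → overlapped-by → no.
red_phase [t=100, t=339] → overlaps → no.
silver_phase [t=359, t=744] → after → no.
teal_phase [t=264, t=349] → during → counts.
violet_phase [t=176, t=412] → contains → no.
Total: 1.

1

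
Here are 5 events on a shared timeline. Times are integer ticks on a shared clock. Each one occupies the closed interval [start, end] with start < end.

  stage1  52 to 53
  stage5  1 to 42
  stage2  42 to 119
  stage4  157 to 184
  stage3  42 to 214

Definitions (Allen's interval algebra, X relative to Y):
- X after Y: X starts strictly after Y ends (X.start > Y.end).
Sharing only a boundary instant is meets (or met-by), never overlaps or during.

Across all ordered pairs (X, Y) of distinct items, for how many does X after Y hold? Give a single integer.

Checking all 20 ordered pairs for relation 'after'; matching pairs in alphabetical order:
(stage1, stage5): stage1 after stage5 ✓
(stage4, stage1): stage4 after stage1 ✓
(stage4, stage2): stage4 after stage2 ✓
(stage4, stage5): stage4 after stage5 ✓
Count: 4.

4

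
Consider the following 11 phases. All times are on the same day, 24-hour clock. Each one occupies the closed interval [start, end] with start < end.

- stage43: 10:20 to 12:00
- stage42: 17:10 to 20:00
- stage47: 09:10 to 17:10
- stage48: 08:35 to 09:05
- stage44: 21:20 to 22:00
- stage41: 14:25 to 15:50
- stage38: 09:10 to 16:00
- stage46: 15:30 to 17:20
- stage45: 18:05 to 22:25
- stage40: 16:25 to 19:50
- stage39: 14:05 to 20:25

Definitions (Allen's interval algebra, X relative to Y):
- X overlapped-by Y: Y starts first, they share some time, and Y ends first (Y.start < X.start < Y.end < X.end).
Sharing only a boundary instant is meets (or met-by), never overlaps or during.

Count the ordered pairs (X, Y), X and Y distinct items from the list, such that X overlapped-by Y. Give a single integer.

Checking all 110 ordered pairs for relation 'overlapped-by'; matching pairs in alphabetical order:
(stage39, stage38): stage39 overlapped-by stage38 ✓
(stage39, stage47): stage39 overlapped-by stage47 ✓
(stage40, stage46): stage40 overlapped-by stage46 ✓
(stage40, stage47): stage40 overlapped-by stage47 ✓
(stage42, stage40): stage42 overlapped-by stage40 ✓
(stage42, stage46): stage42 overlapped-by stage46 ✓
(stage45, stage39): stage45 overlapped-by stage39 ✓
(stage45, stage40): stage45 overlapped-by stage40 ✓
(stage45, stage42): stage45 overlapped-by stage42 ✓
(stage46, stage38): stage46 overlapped-by stage38 ✓
(stage46, stage41): stage46 overlapped-by stage41 ✓
(stage46, stage47): stage46 overlapped-by stage47 ✓
Count: 12.

12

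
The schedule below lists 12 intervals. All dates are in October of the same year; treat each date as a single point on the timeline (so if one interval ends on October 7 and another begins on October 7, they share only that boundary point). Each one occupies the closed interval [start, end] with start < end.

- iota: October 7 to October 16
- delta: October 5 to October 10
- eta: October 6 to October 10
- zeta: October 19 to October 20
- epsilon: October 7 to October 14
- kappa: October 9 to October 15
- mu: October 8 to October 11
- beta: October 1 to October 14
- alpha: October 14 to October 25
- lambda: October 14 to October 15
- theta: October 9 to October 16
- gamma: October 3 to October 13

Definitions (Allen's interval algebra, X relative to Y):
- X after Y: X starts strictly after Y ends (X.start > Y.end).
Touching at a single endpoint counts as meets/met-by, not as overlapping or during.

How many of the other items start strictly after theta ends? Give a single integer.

1

Target theta = [October 9, October 16].
alpha [October 14, October 25] → overlapped-by → no.
beta [October 1, October 14] → overlaps → no.
delta [October 5, October 10] → overlaps → no.
epsilon [October 7, October 14] → overlaps → no.
eta [October 6, October 10] → overlaps → no.
gamma [October 3, October 13] → overlaps → no.
iota [October 7, October 16] → finished-by → no.
kappa [October 9, October 15] → starts → no.
lambda [October 14, October 15] → during → no.
mu [October 8, October 11] → overlaps → no.
zeta [October 19, October 20] → after → counts.
Total: 1.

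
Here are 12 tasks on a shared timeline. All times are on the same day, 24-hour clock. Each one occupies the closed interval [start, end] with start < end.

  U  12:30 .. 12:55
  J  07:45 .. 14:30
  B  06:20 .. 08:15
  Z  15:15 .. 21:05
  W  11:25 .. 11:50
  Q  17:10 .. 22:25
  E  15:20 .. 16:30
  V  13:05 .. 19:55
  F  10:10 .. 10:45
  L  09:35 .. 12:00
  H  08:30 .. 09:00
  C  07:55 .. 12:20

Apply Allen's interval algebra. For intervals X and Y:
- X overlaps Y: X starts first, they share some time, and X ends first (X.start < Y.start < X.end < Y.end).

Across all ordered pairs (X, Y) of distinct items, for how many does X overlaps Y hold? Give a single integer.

6

Checking all 132 ordered pairs for relation 'overlaps'; matching pairs in alphabetical order:
(B, C): B overlaps C ✓
(B, J): B overlaps J ✓
(J, V): J overlaps V ✓
(V, Q): V overlaps Q ✓
(V, Z): V overlaps Z ✓
(Z, Q): Z overlaps Q ✓
Count: 6.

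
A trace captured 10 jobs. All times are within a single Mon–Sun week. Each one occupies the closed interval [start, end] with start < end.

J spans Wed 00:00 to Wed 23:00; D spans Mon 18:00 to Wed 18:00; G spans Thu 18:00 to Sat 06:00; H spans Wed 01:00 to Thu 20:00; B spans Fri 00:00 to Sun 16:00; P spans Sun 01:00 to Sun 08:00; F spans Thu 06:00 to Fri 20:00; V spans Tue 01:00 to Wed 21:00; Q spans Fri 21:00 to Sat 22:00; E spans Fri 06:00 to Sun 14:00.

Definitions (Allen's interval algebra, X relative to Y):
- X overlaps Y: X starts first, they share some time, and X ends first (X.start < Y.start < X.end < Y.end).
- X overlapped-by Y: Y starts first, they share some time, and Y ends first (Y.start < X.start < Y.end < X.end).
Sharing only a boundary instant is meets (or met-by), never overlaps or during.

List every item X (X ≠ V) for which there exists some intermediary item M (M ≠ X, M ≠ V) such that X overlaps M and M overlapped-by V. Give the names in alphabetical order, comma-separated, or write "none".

D, J

Target V = [Tue 01:00, Wed 21:00].
Intermediaries M with M overlapped-by V: H, J.
Via H — items with X overlaps H: D, J.
Via J — items with X overlaps J: D.
Union: D, J.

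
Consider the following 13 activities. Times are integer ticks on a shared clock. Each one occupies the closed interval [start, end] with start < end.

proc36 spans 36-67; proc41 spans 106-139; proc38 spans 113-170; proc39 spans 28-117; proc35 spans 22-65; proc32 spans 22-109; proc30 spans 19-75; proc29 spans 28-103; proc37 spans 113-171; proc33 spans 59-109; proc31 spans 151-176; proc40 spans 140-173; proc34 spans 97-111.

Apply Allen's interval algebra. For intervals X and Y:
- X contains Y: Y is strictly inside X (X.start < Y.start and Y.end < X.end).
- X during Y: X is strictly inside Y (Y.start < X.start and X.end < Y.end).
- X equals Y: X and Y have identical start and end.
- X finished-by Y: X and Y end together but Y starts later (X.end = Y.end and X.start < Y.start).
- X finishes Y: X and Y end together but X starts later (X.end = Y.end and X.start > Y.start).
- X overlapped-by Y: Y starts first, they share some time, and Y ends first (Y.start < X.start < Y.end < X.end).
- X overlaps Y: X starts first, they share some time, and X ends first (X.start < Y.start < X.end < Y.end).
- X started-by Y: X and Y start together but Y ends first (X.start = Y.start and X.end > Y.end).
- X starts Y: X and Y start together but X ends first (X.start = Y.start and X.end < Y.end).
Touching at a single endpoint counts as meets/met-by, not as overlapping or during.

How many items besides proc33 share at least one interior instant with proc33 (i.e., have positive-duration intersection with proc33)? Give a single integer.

8

Target proc33 = [59, 109].
proc29 [28, 103] → overlaps → counts.
proc30 [19, 75] → overlaps → counts.
proc31 [151, 176] → after → no.
proc32 [22, 109] → finished-by → counts.
proc34 [97, 111] → overlapped-by → counts.
proc35 [22, 65] → overlaps → counts.
proc36 [36, 67] → overlaps → counts.
proc37 [113, 171] → after → no.
proc38 [113, 170] → after → no.
proc39 [28, 117] → contains → counts.
proc40 [140, 173] → after → no.
proc41 [106, 139] → overlapped-by → counts.
Total: 8.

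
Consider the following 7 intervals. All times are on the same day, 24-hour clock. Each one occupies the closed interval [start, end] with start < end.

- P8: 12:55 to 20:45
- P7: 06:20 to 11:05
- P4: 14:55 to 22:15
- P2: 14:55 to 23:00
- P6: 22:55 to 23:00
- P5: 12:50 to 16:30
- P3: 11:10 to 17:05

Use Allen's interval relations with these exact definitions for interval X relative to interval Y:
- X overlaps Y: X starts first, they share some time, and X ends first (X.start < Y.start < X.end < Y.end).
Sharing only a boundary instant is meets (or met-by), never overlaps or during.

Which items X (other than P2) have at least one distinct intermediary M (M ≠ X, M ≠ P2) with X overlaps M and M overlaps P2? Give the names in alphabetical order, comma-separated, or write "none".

P3, P5

Target P2 = [14:55, 23:00].
Intermediaries M with M overlaps P2: P3, P5, P8.
Via P3 — items with X overlaps P3: none.
Via P5 — items with X overlaps P5: none.
Via P8 — items with X overlaps P8: P3, P5.
Union: P3, P5.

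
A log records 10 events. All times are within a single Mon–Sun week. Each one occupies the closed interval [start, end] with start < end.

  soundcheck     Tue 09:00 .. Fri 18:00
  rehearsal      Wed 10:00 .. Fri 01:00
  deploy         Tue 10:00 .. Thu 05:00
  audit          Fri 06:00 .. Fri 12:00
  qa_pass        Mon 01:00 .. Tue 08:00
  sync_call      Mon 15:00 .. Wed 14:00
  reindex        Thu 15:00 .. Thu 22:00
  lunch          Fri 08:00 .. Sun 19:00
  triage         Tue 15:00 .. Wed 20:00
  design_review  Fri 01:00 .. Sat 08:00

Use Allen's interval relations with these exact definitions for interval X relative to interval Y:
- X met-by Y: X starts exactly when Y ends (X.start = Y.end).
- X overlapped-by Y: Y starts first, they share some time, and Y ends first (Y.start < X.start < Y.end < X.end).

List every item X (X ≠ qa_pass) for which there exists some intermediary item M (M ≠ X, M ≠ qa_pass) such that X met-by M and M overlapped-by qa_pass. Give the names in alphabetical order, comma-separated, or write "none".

Target qa_pass = [Mon 01:00, Tue 08:00].
Intermediaries M with M overlapped-by qa_pass: sync_call.
Via sync_call — items with X met-by sync_call: none.
Union: none.

none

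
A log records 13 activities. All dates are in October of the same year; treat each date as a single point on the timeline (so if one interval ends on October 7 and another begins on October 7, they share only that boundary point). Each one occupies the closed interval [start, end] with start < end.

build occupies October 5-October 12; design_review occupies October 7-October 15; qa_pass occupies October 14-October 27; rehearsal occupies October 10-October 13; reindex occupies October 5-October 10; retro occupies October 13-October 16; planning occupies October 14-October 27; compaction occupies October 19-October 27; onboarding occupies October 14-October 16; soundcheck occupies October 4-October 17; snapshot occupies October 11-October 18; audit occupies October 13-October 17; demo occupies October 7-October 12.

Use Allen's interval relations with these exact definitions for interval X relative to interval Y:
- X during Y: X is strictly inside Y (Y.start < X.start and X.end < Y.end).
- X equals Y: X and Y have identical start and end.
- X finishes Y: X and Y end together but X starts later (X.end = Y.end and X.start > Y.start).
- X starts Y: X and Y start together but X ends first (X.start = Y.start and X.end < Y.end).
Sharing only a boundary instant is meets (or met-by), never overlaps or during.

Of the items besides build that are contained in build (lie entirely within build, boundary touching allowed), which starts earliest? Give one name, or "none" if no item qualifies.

reindex

Target build = [October 5, October 12].
audit [October 13, October 17] → after → excluded.
compaction [October 19, October 27] → after → excluded.
demo [October 7, October 12] → finishes → candidate.
design_review [October 7, October 15] → overlapped-by → excluded.
onboarding [October 14, October 16] → after → excluded.
planning [October 14, October 27] → after → excluded.
qa_pass [October 14, October 27] → after → excluded.
rehearsal [October 10, October 13] → overlapped-by → excluded.
reindex [October 5, October 10] → starts → candidate.
retro [October 13, October 16] → after → excluded.
snapshot [October 11, October 18] → overlapped-by → excluded.
soundcheck [October 4, October 17] → contains → excluded.
Among candidates, earliest start is October 5 → reindex.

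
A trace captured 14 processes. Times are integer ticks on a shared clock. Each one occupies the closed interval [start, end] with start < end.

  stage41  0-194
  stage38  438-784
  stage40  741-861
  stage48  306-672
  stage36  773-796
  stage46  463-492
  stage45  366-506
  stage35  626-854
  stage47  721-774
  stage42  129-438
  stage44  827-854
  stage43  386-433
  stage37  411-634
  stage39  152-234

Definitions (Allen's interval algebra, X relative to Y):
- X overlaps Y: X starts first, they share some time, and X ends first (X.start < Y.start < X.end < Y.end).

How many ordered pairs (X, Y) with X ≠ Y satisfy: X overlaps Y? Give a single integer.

18

Checking all 182 ordered pairs for relation 'overlaps'; matching pairs in alphabetical order:
(stage35, stage40): stage35 overlaps stage40 ✓
(stage37, stage35): stage37 overlaps stage35 ✓
(stage37, stage38): stage37 overlaps stage38 ✓
(stage38, stage35): stage38 overlaps stage35 ✓
(stage38, stage36): stage38 overlaps stage36 ✓
(stage38, stage40): stage38 overlaps stage40 ✓
(stage41, stage39): stage41 overlaps stage39 ✓
(stage41, stage42): stage41 overlaps stage42 ✓
(stage42, stage37): stage42 overlaps stage37 ✓
(stage42, stage45): stage42 overlaps stage45 ✓
(stage42, stage48): stage42 overlaps stage48 ✓
(stage43, stage37): stage43 overlaps stage37 ✓
(stage45, stage37): stage45 overlaps stage37 ✓
(stage45, stage38): stage45 overlaps stage38 ✓
(stage47, stage36): stage47 overlaps stage36 ✓
(stage47, stage40): stage47 overlaps stage40 ✓
(stage48, stage35): stage48 overlaps stage35 ✓
(stage48, stage38): stage48 overlaps stage38 ✓
Count: 18.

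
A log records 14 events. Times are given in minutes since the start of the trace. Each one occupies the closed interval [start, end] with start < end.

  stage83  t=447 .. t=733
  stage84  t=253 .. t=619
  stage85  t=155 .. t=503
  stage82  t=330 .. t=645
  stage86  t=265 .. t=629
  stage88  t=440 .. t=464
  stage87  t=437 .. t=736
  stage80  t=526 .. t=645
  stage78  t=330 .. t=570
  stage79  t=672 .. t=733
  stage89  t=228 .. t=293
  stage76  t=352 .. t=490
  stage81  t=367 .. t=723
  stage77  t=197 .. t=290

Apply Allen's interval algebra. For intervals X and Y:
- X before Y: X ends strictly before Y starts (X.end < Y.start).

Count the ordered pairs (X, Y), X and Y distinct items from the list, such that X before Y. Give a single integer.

29

Checking all 182 ordered pairs for relation 'before'; matching pairs in alphabetical order:
(stage76, stage79): stage76 before stage79 ✓
(stage76, stage80): stage76 before stage80 ✓
(stage77, stage76): stage77 before stage76 ✓
(stage77, stage78): stage77 before stage78 ✓
(stage77, stage79): stage77 before stage79 ✓
(stage77, stage80): stage77 before stage80 ✓
(stage77, stage81): stage77 before stage81 ✓
(stage77, stage82): stage77 before stage82 ✓
(stage77, stage83): stage77 before stage83 ✓
(stage77, stage87): stage77 before stage87 ✓
(stage77, stage88): stage77 before stage88 ✓
(stage78, stage79): stage78 before stage79 ✓
(stage80, stage79): stage80 before stage79 ✓
(stage82, stage79): stage82 before stage79 ✓
(stage84, stage79): stage84 before stage79 ✓
(stage85, stage79): stage85 before stage79 ✓
(stage85, stage80): stage85 before stage80 ✓
(stage86, stage79): stage86 before stage79 ✓
(stage88, stage79): stage88 before stage79 ✓
(stage88, stage80): stage88 before stage80 ✓
(stage89, stage76): stage89 before stage76 ✓
(stage89, stage78): stage89 before stage78 ✓
(stage89, stage79): stage89 before stage79 ✓
(stage89, stage80): stage89 before stage80 ✓
... plus 5 further pairs not listed.
Count: 29.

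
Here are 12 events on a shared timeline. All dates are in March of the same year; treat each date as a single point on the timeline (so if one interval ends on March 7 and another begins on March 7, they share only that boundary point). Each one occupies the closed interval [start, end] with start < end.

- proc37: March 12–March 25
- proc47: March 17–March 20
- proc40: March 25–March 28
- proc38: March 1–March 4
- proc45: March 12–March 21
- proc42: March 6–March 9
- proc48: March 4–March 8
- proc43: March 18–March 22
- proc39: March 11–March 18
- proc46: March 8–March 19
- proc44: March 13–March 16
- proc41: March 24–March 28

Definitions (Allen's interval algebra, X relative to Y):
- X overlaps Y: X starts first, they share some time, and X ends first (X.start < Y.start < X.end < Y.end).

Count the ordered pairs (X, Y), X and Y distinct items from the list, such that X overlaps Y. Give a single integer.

Checking all 132 ordered pairs for relation 'overlaps'; matching pairs in alphabetical order:
(proc37, proc41): proc37 overlaps proc41 ✓
(proc39, proc37): proc39 overlaps proc37 ✓
(proc39, proc45): proc39 overlaps proc45 ✓
(proc39, proc47): proc39 overlaps proc47 ✓
(proc42, proc46): proc42 overlaps proc46 ✓
(proc45, proc43): proc45 overlaps proc43 ✓
(proc46, proc37): proc46 overlaps proc37 ✓
(proc46, proc43): proc46 overlaps proc43 ✓
(proc46, proc45): proc46 overlaps proc45 ✓
(proc46, proc47): proc46 overlaps proc47 ✓
(proc47, proc43): proc47 overlaps proc43 ✓
(proc48, proc42): proc48 overlaps proc42 ✓
Count: 12.

12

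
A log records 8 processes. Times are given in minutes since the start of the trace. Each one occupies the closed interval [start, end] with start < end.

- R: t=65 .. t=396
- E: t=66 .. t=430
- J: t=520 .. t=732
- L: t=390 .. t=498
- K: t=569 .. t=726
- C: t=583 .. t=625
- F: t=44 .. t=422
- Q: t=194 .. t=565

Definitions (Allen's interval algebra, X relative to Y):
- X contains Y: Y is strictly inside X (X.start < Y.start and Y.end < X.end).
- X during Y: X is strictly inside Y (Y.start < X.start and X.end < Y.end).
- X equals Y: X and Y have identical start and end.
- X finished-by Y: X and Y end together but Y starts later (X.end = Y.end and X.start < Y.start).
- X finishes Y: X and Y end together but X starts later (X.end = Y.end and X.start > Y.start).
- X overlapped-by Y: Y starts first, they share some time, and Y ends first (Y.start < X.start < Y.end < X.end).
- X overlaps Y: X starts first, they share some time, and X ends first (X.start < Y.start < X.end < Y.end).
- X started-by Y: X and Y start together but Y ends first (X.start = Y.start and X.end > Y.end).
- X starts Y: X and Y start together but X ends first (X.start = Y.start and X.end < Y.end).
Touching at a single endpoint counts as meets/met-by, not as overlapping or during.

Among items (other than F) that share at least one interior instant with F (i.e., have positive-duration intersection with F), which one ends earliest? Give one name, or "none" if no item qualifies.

R

Target F = [t=44, t=422].
C [t=583, t=625] → after → excluded.
E [t=66, t=430] → overlapped-by → candidate.
J [t=520, t=732] → after → excluded.
K [t=569, t=726] → after → excluded.
L [t=390, t=498] → overlapped-by → candidate.
Q [t=194, t=565] → overlapped-by → candidate.
R [t=65, t=396] → during → candidate.
Among candidates, earliest end is t=396 → R.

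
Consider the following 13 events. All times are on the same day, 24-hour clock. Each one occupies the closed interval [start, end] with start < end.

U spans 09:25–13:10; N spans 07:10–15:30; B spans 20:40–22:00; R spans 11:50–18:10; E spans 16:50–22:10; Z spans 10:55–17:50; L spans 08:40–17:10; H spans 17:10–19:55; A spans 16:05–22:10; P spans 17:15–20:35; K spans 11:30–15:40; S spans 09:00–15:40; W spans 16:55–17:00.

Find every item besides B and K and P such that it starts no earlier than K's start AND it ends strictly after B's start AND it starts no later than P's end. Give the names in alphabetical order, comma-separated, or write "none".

A, E

Conditions: its start is no earlier than K's start (X.start >= 11:30) AND its end is strictly after B's start (X.end > 20:40) AND its start is no later than P's end (X.start <= 20:35).
A: start 16:05 >= 11:30? ✓; end 22:10 > 20:40? ✓; start 16:05 <= 20:35? ✓ → yes.
E: start 16:50 >= 11:30? ✓; end 22:10 > 20:40? ✓; start 16:50 <= 20:35? ✓ → yes.
H: start 17:10 >= 11:30? ✓; end 19:55 > 20:40? ✗; start 17:10 <= 20:35? ✓ → no.
L: start 08:40 >= 11:30? ✗; end 17:10 > 20:40? ✗; start 08:40 <= 20:35? ✓ → no.
N: start 07:10 >= 11:30? ✗; end 15:30 > 20:40? ✗; start 07:10 <= 20:35? ✓ → no.
R: start 11:50 >= 11:30? ✓; end 18:10 > 20:40? ✗; start 11:50 <= 20:35? ✓ → no.
S: start 09:00 >= 11:30? ✗; end 15:40 > 20:40? ✗; start 09:00 <= 20:35? ✓ → no.
U: start 09:25 >= 11:30? ✗; end 13:10 > 20:40? ✗; start 09:25 <= 20:35? ✓ → no.
W: start 16:55 >= 11:30? ✓; end 17:00 > 20:40? ✗; start 16:55 <= 20:35? ✓ → no.
Z: start 10:55 >= 11:30? ✗; end 17:50 > 20:40? ✗; start 10:55 <= 20:35? ✓ → no.
Result: A, E.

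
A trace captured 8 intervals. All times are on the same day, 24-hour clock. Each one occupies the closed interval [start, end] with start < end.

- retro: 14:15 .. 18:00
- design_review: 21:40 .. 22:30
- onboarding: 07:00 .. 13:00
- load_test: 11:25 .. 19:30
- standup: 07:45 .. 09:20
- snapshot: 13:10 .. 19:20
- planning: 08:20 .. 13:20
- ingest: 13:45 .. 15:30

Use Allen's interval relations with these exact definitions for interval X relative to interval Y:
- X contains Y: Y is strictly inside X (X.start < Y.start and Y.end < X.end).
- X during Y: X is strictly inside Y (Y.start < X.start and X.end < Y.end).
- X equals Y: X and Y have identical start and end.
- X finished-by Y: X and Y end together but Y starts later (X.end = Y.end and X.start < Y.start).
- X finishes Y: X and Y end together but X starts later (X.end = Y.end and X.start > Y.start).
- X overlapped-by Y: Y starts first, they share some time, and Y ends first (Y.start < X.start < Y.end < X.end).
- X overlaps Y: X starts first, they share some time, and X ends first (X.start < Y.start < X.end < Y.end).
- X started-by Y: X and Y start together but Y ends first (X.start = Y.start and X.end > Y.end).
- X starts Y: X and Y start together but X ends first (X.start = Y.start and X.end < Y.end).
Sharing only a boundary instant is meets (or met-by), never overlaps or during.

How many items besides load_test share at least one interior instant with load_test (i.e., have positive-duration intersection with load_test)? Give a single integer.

5

Target load_test = [11:25, 19:30].
design_review [21:40, 22:30] → after → no.
ingest [13:45, 15:30] → during → counts.
onboarding [07:00, 13:00] → overlaps → counts.
planning [08:20, 13:20] → overlaps → counts.
retro [14:15, 18:00] → during → counts.
snapshot [13:10, 19:20] → during → counts.
standup [07:45, 09:20] → before → no.
Total: 5.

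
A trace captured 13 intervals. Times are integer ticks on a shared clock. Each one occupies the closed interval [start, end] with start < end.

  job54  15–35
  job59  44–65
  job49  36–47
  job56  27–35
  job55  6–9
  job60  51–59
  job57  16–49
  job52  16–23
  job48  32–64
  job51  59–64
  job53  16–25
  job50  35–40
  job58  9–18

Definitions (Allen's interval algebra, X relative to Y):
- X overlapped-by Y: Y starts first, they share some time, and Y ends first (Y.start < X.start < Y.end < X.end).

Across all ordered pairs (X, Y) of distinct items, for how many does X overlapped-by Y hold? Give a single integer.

Checking all 156 ordered pairs for relation 'overlapped-by'; matching pairs in alphabetical order:
(job48, job54): job48 overlapped-by job54 ✓
(job48, job56): job48 overlapped-by job56 ✓
(job48, job57): job48 overlapped-by job57 ✓
(job49, job50): job49 overlapped-by job50 ✓
(job52, job58): job52 overlapped-by job58 ✓
(job53, job58): job53 overlapped-by job58 ✓
(job54, job58): job54 overlapped-by job58 ✓
(job57, job54): job57 overlapped-by job54 ✓
(job57, job58): job57 overlapped-by job58 ✓
(job59, job48): job59 overlapped-by job48 ✓
(job59, job49): job59 overlapped-by job49 ✓
(job59, job57): job59 overlapped-by job57 ✓
Count: 12.

12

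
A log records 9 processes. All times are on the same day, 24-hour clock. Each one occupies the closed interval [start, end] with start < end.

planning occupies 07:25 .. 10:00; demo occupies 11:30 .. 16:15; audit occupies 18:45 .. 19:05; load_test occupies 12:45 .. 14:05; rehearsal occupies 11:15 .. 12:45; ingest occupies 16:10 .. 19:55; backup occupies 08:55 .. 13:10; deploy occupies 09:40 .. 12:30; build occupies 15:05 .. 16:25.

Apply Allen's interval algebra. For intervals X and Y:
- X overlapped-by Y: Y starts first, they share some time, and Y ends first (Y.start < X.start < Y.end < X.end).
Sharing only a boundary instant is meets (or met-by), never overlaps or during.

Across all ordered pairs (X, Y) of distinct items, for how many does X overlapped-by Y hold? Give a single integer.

Checking all 72 ordered pairs for relation 'overlapped-by'; matching pairs in alphabetical order:
(backup, planning): backup overlapped-by planning ✓
(build, demo): build overlapped-by demo ✓
(demo, backup): demo overlapped-by backup ✓
(demo, deploy): demo overlapped-by deploy ✓
(demo, rehearsal): demo overlapped-by rehearsal ✓
(deploy, planning): deploy overlapped-by planning ✓
(ingest, build): ingest overlapped-by build ✓
(ingest, demo): ingest overlapped-by demo ✓
(load_test, backup): load_test overlapped-by backup ✓
(rehearsal, deploy): rehearsal overlapped-by deploy ✓
Count: 10.

10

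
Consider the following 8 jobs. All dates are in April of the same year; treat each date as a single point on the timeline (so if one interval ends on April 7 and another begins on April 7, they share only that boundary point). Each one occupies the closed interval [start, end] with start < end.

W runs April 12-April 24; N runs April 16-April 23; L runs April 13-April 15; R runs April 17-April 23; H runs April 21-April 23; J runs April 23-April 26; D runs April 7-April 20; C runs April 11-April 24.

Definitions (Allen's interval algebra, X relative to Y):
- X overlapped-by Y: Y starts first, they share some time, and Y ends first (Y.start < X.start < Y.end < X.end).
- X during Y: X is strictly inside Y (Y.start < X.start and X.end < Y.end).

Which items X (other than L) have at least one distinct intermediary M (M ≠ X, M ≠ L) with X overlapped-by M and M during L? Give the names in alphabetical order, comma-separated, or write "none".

none

Target L = [April 13, April 15].
Intermediaries M with M during L: none.
Union: none.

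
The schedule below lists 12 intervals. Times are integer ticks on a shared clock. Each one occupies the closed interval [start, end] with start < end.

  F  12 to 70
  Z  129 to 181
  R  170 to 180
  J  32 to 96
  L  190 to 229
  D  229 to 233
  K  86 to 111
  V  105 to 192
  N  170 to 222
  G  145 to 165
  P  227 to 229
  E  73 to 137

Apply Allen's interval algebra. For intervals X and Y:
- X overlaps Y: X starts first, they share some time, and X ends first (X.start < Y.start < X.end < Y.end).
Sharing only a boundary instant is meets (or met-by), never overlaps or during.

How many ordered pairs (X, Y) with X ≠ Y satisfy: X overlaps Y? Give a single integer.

10

Checking all 132 ordered pairs for relation 'overlaps'; matching pairs in alphabetical order:
(E, V): E overlaps V ✓
(E, Z): E overlaps Z ✓
(F, J): F overlaps J ✓
(J, E): J overlaps E ✓
(J, K): J overlaps K ✓
(K, V): K overlaps V ✓
(N, L): N overlaps L ✓
(V, L): V overlaps L ✓
(V, N): V overlaps N ✓
(Z, N): Z overlaps N ✓
Count: 10.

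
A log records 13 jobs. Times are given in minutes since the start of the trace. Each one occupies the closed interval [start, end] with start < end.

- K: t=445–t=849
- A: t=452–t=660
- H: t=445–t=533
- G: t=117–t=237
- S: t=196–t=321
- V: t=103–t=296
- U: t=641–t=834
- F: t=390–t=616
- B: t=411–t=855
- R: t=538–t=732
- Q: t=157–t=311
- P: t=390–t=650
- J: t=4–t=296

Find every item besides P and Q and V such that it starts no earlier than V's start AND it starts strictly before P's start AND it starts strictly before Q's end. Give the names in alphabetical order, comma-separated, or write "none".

G, S

Conditions: its start is no earlier than V's start (X.start >= t=103) AND its start is strictly before P's start (X.start < t=390) AND its start is strictly before Q's end (X.start < t=311).
A: start t=452 >= t=103? ✓; start t=452 < t=390? ✗; start t=452 < t=311? ✗ → no.
B: start t=411 >= t=103? ✓; start t=411 < t=390? ✗; start t=411 < t=311? ✗ → no.
F: start t=390 >= t=103? ✓; start t=390 < t=390? ✗; start t=390 < t=311? ✗ → no.
G: start t=117 >= t=103? ✓; start t=117 < t=390? ✓; start t=117 < t=311? ✓ → yes.
H: start t=445 >= t=103? ✓; start t=445 < t=390? ✗; start t=445 < t=311? ✗ → no.
J: start t=4 >= t=103? ✗; start t=4 < t=390? ✓; start t=4 < t=311? ✓ → no.
K: start t=445 >= t=103? ✓; start t=445 < t=390? ✗; start t=445 < t=311? ✗ → no.
R: start t=538 >= t=103? ✓; start t=538 < t=390? ✗; start t=538 < t=311? ✗ → no.
S: start t=196 >= t=103? ✓; start t=196 < t=390? ✓; start t=196 < t=311? ✓ → yes.
U: start t=641 >= t=103? ✓; start t=641 < t=390? ✗; start t=641 < t=311? ✗ → no.
Result: G, S.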